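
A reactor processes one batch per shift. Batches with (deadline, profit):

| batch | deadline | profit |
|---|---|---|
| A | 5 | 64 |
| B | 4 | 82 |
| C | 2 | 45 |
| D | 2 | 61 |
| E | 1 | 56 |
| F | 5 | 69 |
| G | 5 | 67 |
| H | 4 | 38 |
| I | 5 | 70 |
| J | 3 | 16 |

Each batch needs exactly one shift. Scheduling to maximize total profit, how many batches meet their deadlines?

5

Take jobs in profit order; each goes to the latest open slot no later than its deadline.
Profit order: B=82 I=70 F=69 G=67 A=64 D=61 E=56 C=45 H=38 J=16
Assign: B→slot 4, I→slot 5, F→slot 3, G→slot 2, A→slot 1, D skipped, E skipped, C skipped, H skipped, J skipped.
Slots: [1:A] [2:G] [3:F] [4:B] [5:I]
5 of 10 scheduled.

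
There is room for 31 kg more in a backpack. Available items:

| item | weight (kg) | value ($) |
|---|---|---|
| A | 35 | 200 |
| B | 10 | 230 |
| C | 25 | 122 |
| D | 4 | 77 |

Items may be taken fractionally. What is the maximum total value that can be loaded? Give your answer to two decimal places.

Sort by value per unit weight and fill in that order.
Ratios (sorted): B 23.00, D 19.25, A 5.71, C 4.88
take B (10 @ 230); take D (4 @ 77); take 17/35 of A → 97.14. Capacity used 31/31.
Total value = 404.14

404.14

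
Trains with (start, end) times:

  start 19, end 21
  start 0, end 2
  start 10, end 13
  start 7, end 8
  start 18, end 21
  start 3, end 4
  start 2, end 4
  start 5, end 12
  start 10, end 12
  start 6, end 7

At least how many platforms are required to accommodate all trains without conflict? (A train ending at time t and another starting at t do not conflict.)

Events (time:±→running): 0:+→1 2:-→0 2:+→1 3:+→2 4:-→1 4:-→0 5:+→1 6:+→2 7:-→1 7:+→2 8:-→1 10:+→2 10:+→3 … peak 3.

3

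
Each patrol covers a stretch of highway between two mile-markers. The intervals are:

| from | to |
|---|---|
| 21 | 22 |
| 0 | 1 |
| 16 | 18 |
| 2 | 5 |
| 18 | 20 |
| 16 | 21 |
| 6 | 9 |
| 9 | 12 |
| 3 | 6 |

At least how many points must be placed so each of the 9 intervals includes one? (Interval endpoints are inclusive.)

Sort by right endpoint; whenever an interval is uncovered, place a point at its right end.
Sorted: [0,1] [2,5] [3,6] [6,9] [9,12] [16,18] [18,20] [16,21] [21,22]
{[0,1]} hit by 1; {[2,5],[3,6]} hit by 5; {[6,9],[9,12]} hit by 9; {[16,18],[18,20],[16,21]} hit by 18; {[21,22]} hit by 22.
Points: 1, 5, 9, 18, 22 (5 total).

5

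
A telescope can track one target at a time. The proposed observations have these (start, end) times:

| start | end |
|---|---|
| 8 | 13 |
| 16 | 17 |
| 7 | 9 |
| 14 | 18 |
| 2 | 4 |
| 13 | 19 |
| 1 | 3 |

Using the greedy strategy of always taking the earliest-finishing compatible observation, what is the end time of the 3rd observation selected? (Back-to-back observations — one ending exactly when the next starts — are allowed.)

17

Greedy by earliest finish: after sorting by end time, pick each interval compatible with the last pick.
By end time: (1,3), (2,4), (7,9), (8,13), (16,17), (14,18), (13,19).
Pick (1,3); next start ≥ 3 → (7,9); next start ≥ 9 → (16,17).
Selected: (1,3) (7,9) (16,17)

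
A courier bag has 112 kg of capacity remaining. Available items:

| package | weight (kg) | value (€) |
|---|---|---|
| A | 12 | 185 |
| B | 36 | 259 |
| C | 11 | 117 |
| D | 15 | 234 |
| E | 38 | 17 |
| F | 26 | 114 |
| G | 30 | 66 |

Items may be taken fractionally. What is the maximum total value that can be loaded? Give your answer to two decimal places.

935.40

Greedy by value/weight ratio, highest first.
Order: D (234/15=15.60) > A (185/12=15.42) > C (117/11=10.64) > B (259/36=7.19) > F (114/26=4.38) > G (66/30=2.20) > E (17/38=0.45)
Fill: take D (15 @ 234) → take A (12 @ 185) → take C (11 @ 117) → take B (36 @ 259) → take F (26 @ 114) → take 12/30 of G → 26.40; 112/112 used.
Total value = 935.40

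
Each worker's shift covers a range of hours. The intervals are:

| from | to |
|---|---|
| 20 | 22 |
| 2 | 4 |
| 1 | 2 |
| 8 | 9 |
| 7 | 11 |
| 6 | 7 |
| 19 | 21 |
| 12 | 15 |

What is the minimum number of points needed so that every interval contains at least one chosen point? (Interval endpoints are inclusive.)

Sort by right endpoint; whenever an interval is uncovered, place a point at its right end.
By right end: [1,2]  [2,4]  [6,7]  [8,9]  [7,11]  [12,15]  [19,21]  [20,22]
[1,2] uncovered → point at 2; [6,7] uncovered → point at 7; [8,9] uncovered → point at 9; [12,15] uncovered → point at 15; [19,21] uncovered → point at 21.
Points: 2, 7, 9, 15, 21 (5 total).

5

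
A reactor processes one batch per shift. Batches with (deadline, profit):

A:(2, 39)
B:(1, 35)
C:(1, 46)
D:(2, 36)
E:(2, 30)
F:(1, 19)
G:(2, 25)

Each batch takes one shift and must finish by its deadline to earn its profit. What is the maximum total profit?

85

By profit: C(d1,46), A(d2,39), D(d2,36), B(d1,35), E(d2,30), G(d2,25), F(d1,19)
C→slot 1; A→slot 2; D skipped; B skipped; E skipped; G skipped; F skipped.
Profit = 46 + 39 = 85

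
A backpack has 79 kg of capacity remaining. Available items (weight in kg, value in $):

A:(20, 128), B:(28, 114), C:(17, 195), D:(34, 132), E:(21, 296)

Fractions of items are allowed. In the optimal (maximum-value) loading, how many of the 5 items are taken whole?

3

Sort by value per unit weight and fill in that order.
Order: E (296/21=14.10) > C (195/17=11.47) > A (128/20=6.40) > B (114/28=4.07) > D (132/34=3.88)
Fill: take E (21 @ 296) → take C (17 @ 195) → take A (20 @ 128) → take 21/28 of B → 85.50; 79/79 used.
3 item(s) taken whole; one partial (take 21/28 of B).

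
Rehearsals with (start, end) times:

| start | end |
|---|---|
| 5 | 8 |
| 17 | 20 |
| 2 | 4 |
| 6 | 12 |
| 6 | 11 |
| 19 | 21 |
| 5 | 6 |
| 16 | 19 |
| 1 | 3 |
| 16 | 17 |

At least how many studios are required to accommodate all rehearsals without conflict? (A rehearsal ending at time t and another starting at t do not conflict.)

The answer is the maximum number of intervals overlapping at any instant.
Events (time:±→running): 1:+→1 2:+→2 3:-→1 4:-→0 5:+→1 5:+→2 6:-→1 6:+→2 6:+→3 … peak 3.

3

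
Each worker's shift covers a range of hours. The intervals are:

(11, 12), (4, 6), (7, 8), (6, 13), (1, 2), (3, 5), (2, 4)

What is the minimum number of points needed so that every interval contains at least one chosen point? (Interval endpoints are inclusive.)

4

Sort by right endpoint; whenever an interval is uncovered, place a point at its right end.
Sorted: [1,2] [2,4] [3,5] [4,6] [7,8] [11,12] [6,13]
{[1,2],[2,4]} hit by 2; {[3,5],[4,6]} hit by 5; {[7,8]} hit by 8; {[11,12],[6,13]} hit by 12.
Points: 2, 5, 8, 12 (4 total).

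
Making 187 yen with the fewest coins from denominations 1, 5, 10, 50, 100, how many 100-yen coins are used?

187 = 1×100 + 1×50 + 3×10 + 1×5 + 2×1
Count of 100: 1

1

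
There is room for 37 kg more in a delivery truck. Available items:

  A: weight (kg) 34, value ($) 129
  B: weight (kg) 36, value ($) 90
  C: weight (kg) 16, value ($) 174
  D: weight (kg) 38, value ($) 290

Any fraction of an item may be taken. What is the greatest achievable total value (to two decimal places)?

334.26

Sort by value per unit weight and fill in that order.
Order: C (174/16=10.88) > D (290/38=7.63) > A (129/34=3.79) > B (90/36=2.50)
Fill: take C (16 @ 174) → take 21/38 of D → 160.26; 37/37 used.
Total value = 334.26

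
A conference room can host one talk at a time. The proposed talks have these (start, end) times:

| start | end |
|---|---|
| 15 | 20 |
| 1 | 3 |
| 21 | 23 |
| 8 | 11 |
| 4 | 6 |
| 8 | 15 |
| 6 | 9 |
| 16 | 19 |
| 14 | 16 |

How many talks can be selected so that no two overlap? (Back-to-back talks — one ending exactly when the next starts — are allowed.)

Greedy by earliest finish: after sorting by end time, pick each interval compatible with the last pick.
Sorted by end: (1,3)  (4,6)  (6,9)  (8,11)  (8,15)  (14,16)  (16,19)  (15,20)  (21,23)
take (1,3); take (4,6); take (6,9); skip (8,11); take (14,16); take (16,19); skip (15,20); take (21,23).
Selected 6 talks.

6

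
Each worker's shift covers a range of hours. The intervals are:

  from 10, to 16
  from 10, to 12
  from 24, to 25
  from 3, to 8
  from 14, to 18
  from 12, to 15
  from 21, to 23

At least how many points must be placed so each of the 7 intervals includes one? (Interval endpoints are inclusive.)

Process intervals by earliest right end; each time one isn't hit yet, stab at its right endpoint.
By right end: [3,8]  [10,12]  [12,15]  [10,16]  [14,18]  [21,23]  [24,25]
[3,8] uncovered → point at 8; [10,12] uncovered → point at 12; [14,18] uncovered → point at 18; [21,23] uncovered → point at 23; [24,25] uncovered → point at 25.
Points: 8, 12, 18, 23, 25 (5 total).

5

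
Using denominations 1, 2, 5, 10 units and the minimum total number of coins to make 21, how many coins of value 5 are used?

21 = 2×10 + 1×1
Count of 5: 0

0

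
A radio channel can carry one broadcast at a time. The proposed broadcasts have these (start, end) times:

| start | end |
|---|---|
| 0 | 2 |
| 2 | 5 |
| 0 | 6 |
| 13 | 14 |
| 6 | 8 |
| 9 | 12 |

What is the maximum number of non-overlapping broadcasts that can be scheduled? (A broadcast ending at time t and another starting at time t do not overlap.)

Greedy by earliest finish: after sorting by end time, pick each interval compatible with the last pick.
Sorted by end: (0,2)  (2,5)  (0,6)  (6,8)  (9,12)  (13,14)
take (0,2); take (2,5); skip (0,6); take (6,8); take (9,12); take (13,14).
Selected 5 broadcasts.

5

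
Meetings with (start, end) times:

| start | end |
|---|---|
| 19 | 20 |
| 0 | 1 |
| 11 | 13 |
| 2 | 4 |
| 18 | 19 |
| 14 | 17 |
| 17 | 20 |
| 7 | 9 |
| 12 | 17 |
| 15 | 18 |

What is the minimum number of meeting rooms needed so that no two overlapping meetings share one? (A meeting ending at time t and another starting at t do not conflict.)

Count concurrent intervals with a sweep; the peak is the room count.
starts: [0, 2, 7, 11, 12, 14, 15, 17, 18, 19]
ends:   [1, 4, 9, 13, 17, 17, 18, 19, 20, 20]
s0→1 e1→0 s2→1 e4→0 s7→1 e9→0 s11→1 s12→2 e13→1 s14→2 s15→3  — peak 3.

3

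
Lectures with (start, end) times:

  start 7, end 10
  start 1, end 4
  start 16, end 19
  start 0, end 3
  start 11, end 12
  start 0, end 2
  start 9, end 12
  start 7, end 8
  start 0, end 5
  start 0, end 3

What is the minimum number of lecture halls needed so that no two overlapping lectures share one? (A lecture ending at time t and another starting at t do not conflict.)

5

Count concurrent intervals with a sweep; the peak is the room count.
starts: [0, 0, 0, 0, 1, 7, 7, 9, 11, 16]
ends:   [2, 3, 3, 4, 5, 8, 10, 12, 12, 19]
s0→1 s0→2 s0→3 s0→4 s1→5  — peak 5.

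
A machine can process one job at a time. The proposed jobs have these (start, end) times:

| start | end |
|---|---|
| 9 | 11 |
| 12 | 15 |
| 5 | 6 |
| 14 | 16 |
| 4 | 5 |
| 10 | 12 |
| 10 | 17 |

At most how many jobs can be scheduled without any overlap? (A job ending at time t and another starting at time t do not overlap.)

By end time: (4,5), (5,6), (9,11), (10,12), (12,15), (14,16), (10,17).
Pick (4,5); next start ≥ 5 → (5,6); next start ≥ 6 → (9,11); next start ≥ 11 → (12,15).
Selected 4 jobs.

4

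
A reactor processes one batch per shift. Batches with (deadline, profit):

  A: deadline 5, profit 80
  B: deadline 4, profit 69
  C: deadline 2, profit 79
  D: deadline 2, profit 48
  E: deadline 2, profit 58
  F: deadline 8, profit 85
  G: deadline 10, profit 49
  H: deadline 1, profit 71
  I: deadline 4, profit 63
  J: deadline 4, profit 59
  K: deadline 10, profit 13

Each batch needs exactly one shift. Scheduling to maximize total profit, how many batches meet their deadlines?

8

By profit: F(d8,85), A(d5,80), C(d2,79), H(d1,71), B(d4,69), I(d4,63), J(d4,59), E(d2,58), G(d10,49), D(d2,48), K(d10,13)
F→slot 8; A→slot 5; C→slot 2; H→slot 1; B→slot 4; I→slot 3; J skipped; E skipped; G→slot 10; D skipped; K→slot 9.
8 of 11 scheduled.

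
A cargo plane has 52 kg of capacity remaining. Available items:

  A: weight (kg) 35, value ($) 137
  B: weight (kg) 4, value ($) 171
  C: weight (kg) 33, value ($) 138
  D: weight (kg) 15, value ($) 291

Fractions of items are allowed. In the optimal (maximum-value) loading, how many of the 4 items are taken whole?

Ratios (sorted): B 42.75, D 19.40, C 4.18, A 3.91
take B (4 @ 171); take D (15 @ 291); take C (33 @ 138). Capacity used 52/52.
3 item(s) taken whole.

3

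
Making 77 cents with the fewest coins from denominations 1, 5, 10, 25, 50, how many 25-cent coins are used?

Greedy: take as many of the largest coin as possible, then repeat with the remainder.
77 = 1×50 + 1×25 + 2×1
Count of 25: 1

1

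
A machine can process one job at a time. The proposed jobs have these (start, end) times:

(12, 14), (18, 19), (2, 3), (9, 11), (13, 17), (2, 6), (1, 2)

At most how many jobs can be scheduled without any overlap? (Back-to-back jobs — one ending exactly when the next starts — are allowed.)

5

By end time: (1,2), (2,3), (2,6), (9,11), (12,14), (13,17), (18,19).
Pick (1,2); next start ≥ 2 → (2,3); next start ≥ 3 → (9,11); next start ≥ 11 → (12,14); next start ≥ 14 → (18,19).
Selected 5 jobs.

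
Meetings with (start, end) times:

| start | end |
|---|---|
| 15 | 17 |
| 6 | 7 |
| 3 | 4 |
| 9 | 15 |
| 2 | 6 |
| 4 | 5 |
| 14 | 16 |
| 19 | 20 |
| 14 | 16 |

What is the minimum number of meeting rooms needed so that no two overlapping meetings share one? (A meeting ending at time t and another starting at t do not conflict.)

3

starts: [2, 3, 4, 6, 9, 14, 14, 15, 19]
ends:   [4, 5, 6, 7, 15, 16, 16, 17, 20]
s2→1 s3→2 e4→1 s4→2 e5→1 e6→0 s6→1 e7→0 s9→1 s14→2 s14→3  — peak 3.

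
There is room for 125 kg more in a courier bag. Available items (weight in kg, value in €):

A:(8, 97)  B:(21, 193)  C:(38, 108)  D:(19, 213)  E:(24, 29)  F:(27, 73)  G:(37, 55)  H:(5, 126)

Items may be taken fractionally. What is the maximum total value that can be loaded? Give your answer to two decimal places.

820.41

Ratios (sorted): H 25.20, A 12.12, D 11.21, B 9.19, C 2.84, F 2.70, G 1.49, E 1.21
take H (5 @ 126); take A (8 @ 97); take D (19 @ 213); take B (21 @ 193); take C (38 @ 108); take F (27 @ 73); take 7/37 of G → 10.41. Capacity used 125/125.
Total value = 820.41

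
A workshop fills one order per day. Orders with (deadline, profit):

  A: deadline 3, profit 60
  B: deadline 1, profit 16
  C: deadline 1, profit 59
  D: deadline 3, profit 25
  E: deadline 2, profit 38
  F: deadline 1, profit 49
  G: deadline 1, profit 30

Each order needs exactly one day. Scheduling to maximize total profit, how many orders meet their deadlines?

Sort by profit descending; place each in the latest free slot ≤ its deadline.
By profit: A(d3,60), C(d1,59), F(d1,49), E(d2,38), G(d1,30), D(d3,25), B(d1,16)
A→slot 3; C→slot 1; F skipped; E→slot 2; G skipped; D skipped; B skipped.
3 of 7 scheduled.

3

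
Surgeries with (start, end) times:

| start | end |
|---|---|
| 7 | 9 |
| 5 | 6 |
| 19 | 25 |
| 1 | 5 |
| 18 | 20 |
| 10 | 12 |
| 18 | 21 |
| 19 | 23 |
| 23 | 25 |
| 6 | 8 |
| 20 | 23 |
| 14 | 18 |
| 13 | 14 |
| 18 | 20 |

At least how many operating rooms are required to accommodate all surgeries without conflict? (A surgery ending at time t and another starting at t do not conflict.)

Count concurrent intervals with a sweep; the peak is the room count.
Events (time:±→running): 1:+→1 5:-→0 5:+→1 6:-→0 6:+→1 7:+→2 8:-→1 9:-→0 10:+→1 12:-→0 13:+→1 14:-→0 14:+→1 18:-→0 18:+→1 18:+→2 18:+→3 19:+→4 19:+→5 … peak 5.

5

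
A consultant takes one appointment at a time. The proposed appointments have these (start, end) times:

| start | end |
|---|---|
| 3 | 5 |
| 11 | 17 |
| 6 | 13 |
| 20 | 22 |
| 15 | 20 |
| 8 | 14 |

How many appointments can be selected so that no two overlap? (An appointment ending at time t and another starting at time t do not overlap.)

Greedy by earliest finish: after sorting by end time, pick each interval compatible with the last pick.
Sorted by end: (3,5)  (6,13)  (8,14)  (11,17)  (15,20)  (20,22)
take (3,5); take (6,13); take (15,20); take (20,22).
Selected 4 appointments.

4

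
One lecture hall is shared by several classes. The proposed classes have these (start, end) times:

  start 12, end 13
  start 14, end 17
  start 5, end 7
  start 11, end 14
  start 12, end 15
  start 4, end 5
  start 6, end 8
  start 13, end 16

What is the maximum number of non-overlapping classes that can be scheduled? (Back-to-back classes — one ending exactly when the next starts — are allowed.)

4

By end time: (4,5), (5,7), (6,8), (12,13), (11,14), (12,15), (13,16), (14,17).
Pick (4,5); next start ≥ 5 → (5,7); next start ≥ 7 → (12,13); next start ≥ 13 → (13,16).
Selected 4 classes.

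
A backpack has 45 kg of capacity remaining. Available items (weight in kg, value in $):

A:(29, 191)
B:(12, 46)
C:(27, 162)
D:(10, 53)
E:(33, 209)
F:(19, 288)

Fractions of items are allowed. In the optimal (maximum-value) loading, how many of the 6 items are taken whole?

Ratios (sorted): F 15.16, A 6.59, E 6.33, C 6.00, D 5.30, B 3.83
take F (19 @ 288); take 26/29 of A → 171.24. Capacity used 45/45.
1 item(s) taken whole; one partial (take 26/29 of A).

1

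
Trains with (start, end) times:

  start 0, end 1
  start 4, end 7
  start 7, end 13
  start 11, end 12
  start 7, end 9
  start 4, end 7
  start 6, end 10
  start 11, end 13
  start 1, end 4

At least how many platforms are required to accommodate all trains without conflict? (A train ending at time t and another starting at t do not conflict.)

3

Events (time:±→running): 0:+→1 1:-→0 1:+→1 4:-→0 4:+→1 4:+→2 6:+→3 … peak 3.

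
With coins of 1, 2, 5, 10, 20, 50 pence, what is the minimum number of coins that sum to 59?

Use the largest denomination that fits, subtract, and repeat.
59 − 1×50→9 − 1×5→4 − 2×2→0
Total coins = 1 + 1 + 2 = 4

4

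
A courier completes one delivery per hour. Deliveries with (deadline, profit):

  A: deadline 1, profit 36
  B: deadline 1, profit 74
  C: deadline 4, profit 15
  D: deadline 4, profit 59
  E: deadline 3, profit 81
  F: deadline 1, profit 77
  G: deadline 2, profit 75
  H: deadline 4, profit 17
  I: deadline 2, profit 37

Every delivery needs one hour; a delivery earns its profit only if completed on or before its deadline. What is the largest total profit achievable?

Take jobs in profit order; each goes to the latest open slot no later than its deadline.
By profit: E(d3,81), F(d1,77), G(d2,75), B(d1,74), D(d4,59), I(d2,37), A(d1,36), H(d4,17), C(d4,15)
E→slot 3; F→slot 1; G→slot 2; B skipped; D→slot 4; I skipped; A skipped; H skipped; C skipped.
Profit = 77 + 75 + 81 + 59 = 292

292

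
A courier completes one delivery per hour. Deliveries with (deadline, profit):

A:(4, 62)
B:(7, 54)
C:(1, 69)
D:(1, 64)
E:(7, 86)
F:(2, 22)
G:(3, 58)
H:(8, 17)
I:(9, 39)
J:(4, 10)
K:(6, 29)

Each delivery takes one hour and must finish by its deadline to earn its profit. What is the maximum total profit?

Take jobs in profit order; each goes to the latest open slot no later than its deadline.
By profit: E(d7,86), C(d1,69), D(d1,64), A(d4,62), G(d3,58), B(d7,54), I(d9,39), K(d6,29), F(d2,22), H(d8,17), J(d4,10)
E→slot 7; C→slot 1; D skipped; A→slot 4; G→slot 3; B→slot 6; I→slot 9; K→slot 5; F→slot 2; H→slot 8; J skipped.
Profit = 69 + 22 + 58 + 62 + 29 + 54 + 86 + 17 + 39 = 436

436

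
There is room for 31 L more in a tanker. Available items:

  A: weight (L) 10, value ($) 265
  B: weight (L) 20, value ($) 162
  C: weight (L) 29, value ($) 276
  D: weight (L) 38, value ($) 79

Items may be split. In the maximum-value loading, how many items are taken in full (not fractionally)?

Sort by value per unit weight and fill in that order.
Order: A (265/10=26.50) > C (276/29=9.52) > B (162/20=8.10) > D (79/38=2.08)
Fill: take A (10 @ 265) → take 21/29 of C → 199.86; 31/31 used.
1 item(s) taken whole; one partial (take 21/29 of C).

1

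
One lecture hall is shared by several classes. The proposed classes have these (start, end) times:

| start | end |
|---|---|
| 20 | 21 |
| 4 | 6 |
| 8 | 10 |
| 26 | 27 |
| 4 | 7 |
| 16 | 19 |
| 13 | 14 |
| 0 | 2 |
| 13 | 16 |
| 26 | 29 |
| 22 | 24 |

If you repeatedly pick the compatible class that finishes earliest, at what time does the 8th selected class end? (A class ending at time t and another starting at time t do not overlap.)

27

Sorted by end: (0,2)  (4,6)  (4,7)  (8,10)  (13,14)  (13,16)  (16,19)  (20,21)  (22,24)  (26,27)  (26,29)
take (0,2); take (4,6); take (8,10); take (13,14); take (16,19); take (20,21); take (22,24); take (26,27).
Selected: (0,2) (4,6) (8,10) (13,14) (16,19) (20,21) (22,24) (26,27)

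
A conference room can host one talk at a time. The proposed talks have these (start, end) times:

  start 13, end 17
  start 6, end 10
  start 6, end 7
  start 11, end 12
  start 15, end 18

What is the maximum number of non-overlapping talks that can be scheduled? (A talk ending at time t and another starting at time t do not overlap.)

By end time: (6,7), (6,10), (11,12), (13,17), (15,18).
Pick (6,7); next start ≥ 7 → (11,12); next start ≥ 12 → (13,17).
Selected 3 talks.

3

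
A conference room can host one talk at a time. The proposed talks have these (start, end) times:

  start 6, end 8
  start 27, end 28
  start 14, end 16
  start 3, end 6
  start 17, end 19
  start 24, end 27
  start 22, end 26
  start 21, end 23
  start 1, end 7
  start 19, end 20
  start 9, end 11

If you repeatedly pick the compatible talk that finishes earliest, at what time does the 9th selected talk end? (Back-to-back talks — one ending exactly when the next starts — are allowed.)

28

Order by finish time; keep every interval that doesn't clash with the previous kept one.
Sorted by end: (3,6)  (1,7)  (6,8)  (9,11)  (14,16)  (17,19)  (19,20)  (21,23)  (22,26)  (24,27)  (27,28)
take (3,6); take (6,8); take (9,11); take (14,16); take (17,19); take (19,20); take (21,23); take (24,27); take (27,28).
Selected: (3,6) (6,8) (9,11) (14,16) (17,19) (19,20) (21,23) (24,27) (27,28)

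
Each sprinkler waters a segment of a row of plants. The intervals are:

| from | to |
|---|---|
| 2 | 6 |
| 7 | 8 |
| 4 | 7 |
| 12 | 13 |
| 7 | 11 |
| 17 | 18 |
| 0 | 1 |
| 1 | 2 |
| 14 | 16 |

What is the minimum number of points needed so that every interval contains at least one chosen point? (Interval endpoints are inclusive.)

By right end: [0,1]  [1,2]  [2,6]  [4,7]  [7,8]  [7,11]  [12,13]  [14,16]  [17,18]
[0,1] uncovered → point at 1; [2,6] uncovered → point at 6; [7,8] uncovered → point at 8; [12,13] uncovered → point at 13; [14,16] uncovered → point at 16; [17,18] uncovered → point at 18.
Points: 1, 6, 8, 13, 16, 18 (6 total).

6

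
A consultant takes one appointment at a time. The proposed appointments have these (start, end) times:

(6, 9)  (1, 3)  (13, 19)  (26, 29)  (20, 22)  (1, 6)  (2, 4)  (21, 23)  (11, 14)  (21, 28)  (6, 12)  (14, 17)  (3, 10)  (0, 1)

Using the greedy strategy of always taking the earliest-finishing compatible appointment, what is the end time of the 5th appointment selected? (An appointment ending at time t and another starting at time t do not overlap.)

17

Sorted by end: (0,1)  (1,3)  (2,4)  (1,6)  (6,9)  (3,10)  (6,12)  (11,14)  (14,17)  (13,19)  (20,22)  (21,23)  (21,28)  (26,29)
take (0,1); take (1,3); take (6,9); skip (3,10); skip (6,12); take (11,14); take (14,17); take (20,22); take (26,29).
Selected: (0,1) (1,3) (6,9) (11,14) (14,17) (20,22) (26,29)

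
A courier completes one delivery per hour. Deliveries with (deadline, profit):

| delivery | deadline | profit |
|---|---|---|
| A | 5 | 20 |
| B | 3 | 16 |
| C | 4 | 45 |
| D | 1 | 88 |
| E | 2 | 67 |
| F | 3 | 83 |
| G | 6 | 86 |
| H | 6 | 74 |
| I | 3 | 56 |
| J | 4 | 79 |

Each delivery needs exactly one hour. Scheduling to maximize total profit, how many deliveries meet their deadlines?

6

Take jobs in profit order; each goes to the latest open slot no later than its deadline.
By profit: D(d1,88), G(d6,86), F(d3,83), J(d4,79), H(d6,74), E(d2,67), I(d3,56), C(d4,45), A(d5,20), B(d3,16)
D→slot 1; G→slot 6; F→slot 3; J→slot 4; H→slot 5; E→slot 2; I skipped; C skipped; A skipped; B skipped.
6 of 10 scheduled.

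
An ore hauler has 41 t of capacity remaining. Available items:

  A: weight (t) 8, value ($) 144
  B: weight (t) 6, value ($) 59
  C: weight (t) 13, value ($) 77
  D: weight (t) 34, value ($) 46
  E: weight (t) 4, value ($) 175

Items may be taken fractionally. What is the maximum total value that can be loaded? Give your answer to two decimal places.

Greedy by value/weight ratio, highest first.
Order: E (175/4=43.75) > A (144/8=18.00) > B (59/6=9.83) > C (77/13=5.92) > D (46/34=1.35)
Fill: take E (4 @ 175) → take A (8 @ 144) → take B (6 @ 59) → take C (13 @ 77) → take 10/34 of D → 13.53; 41/41 used.
Total value = 468.53

468.53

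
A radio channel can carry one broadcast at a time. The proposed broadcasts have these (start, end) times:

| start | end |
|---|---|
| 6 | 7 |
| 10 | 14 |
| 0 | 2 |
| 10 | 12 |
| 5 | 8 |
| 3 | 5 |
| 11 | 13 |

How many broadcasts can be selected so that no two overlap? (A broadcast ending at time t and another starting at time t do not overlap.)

Greedy by earliest finish: after sorting by end time, pick each interval compatible with the last pick.
Sorted by end: (0,2)  (3,5)  (6,7)  (5,8)  (10,12)  (11,13)  (10,14)
take (0,2); take (3,5); take (6,7); skip (5,8); take (10,12); skip (11,13).
Selected 4 broadcasts.

4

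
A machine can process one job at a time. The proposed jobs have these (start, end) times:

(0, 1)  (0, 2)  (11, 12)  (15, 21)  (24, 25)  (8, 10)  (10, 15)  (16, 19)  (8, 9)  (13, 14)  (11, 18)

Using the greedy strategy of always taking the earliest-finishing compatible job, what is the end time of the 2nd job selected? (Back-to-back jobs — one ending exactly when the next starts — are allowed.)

9

Order by finish time; keep every interval that doesn't clash with the previous kept one.
Sorted by end: (0,1)  (0,2)  (8,9)  (8,10)  (11,12)  (13,14)  (10,15)  (11,18)  (16,19)  (15,21)  (24,25)
take (0,1); take (8,9); skip (8,10); take (11,12); take (13,14); skip (11,18); take (16,19); take (24,25).
Selected: (0,1) (8,9) (11,12) (13,14) (16,19) (24,25)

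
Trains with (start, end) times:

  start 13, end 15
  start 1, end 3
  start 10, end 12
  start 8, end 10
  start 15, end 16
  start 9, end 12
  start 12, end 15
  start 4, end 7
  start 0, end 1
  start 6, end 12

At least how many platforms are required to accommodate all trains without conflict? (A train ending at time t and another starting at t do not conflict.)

3

The answer is the maximum number of intervals overlapping at any instant.
starts: [0, 1, 4, 6, 8, 9, 10, 12, 13, 15]
ends:   [1, 3, 7, 10, 12, 12, 12, 15, 15, 16]
s0→1 e1→0 s1→1 e3→0 s4→1 s6→2 e7→1 s8→2 s9→3  — peak 3.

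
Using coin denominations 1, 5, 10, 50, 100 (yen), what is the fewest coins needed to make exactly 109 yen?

Greedy: take as many of the largest coin as possible, then repeat with the remainder.
109 = 1×100 + 1×5 + 4×1
Total coins = 1 + 1 + 4 = 6

6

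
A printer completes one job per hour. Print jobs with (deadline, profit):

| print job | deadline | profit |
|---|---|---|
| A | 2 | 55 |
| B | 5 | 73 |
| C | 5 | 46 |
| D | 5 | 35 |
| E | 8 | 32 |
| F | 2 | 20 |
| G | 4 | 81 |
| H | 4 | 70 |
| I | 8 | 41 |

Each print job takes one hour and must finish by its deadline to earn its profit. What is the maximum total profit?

Sort by profit descending; place each in the latest free slot ≤ its deadline.
Profit order: G=81 B=73 H=70 A=55 C=46 I=41 D=35 E=32 F=20
Assign: G→slot 4, B→slot 5, H→slot 3, A→slot 2, C→slot 1, I→slot 8, D skipped, E→slot 7, F skipped.
Slots: [1:C] [2:A] [3:H] [4:G] [5:B] [7:E] [8:I]
Profit = 46 + 55 + 70 + 81 + 73 + 32 + 41 = 398

398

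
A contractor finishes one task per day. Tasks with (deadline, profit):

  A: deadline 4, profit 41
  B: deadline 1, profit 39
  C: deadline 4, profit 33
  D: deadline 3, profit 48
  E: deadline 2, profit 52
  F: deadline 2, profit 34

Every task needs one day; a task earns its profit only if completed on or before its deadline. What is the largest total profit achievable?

180

Take jobs in profit order; each goes to the latest open slot no later than its deadline.
By profit: E(d2,52), D(d3,48), A(d4,41), B(d1,39), F(d2,34), C(d4,33)
E→slot 2; D→slot 3; A→slot 4; B→slot 1; F skipped; C skipped.
Profit = 39 + 52 + 48 + 41 = 180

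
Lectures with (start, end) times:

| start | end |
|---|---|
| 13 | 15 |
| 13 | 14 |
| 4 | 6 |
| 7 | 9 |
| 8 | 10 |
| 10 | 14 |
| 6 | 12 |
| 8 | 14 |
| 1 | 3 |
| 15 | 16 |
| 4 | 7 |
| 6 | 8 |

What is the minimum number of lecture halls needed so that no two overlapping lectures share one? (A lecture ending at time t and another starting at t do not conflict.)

4

The answer is the maximum number of intervals overlapping at any instant.
starts: [1, 4, 4, 6, 6, 7, 8, 8, 10, 13, 13, 15]
ends:   [3, 6, 7, 8, 9, 10, 12, 14, 14, 14, 15, 16]
s1→1 e3→0 s4→1 s4→2 e6→1 s6→2 s6→3 e7→2 s7→3 e8→2 s8→3 s8→4  — peak 4.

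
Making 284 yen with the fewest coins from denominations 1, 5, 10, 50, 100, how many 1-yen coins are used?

284 − 2×100→84 − 1×50→34 − 3×10→4 − 4×1→0
Count of 1: 4

4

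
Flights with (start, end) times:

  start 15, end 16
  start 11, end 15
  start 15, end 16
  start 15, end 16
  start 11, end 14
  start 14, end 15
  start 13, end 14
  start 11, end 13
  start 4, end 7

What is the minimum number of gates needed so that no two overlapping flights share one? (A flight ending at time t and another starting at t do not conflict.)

Events (time:±→running): 4:+→1 7:-→0 11:+→1 11:+→2 11:+→3 … peak 3.

3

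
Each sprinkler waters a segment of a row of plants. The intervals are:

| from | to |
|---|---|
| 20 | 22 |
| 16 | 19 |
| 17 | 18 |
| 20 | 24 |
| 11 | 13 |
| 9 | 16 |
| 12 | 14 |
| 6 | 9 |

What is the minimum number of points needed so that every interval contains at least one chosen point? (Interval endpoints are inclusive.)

By right end: [6,9]  [11,13]  [12,14]  [9,16]  [17,18]  [16,19]  [20,22]  [20,24]
[6,9] uncovered → point at 9; [11,13] uncovered → point at 13; [17,18] uncovered → point at 18; [20,22] uncovered → point at 22.
Points: 9, 13, 18, 22 (4 total).

4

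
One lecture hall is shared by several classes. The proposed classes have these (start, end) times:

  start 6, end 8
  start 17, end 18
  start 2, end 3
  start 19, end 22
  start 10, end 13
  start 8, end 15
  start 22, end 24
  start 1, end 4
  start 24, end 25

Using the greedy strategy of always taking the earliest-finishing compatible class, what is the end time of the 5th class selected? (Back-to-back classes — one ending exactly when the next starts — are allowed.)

Greedy by earliest finish: after sorting by end time, pick each interval compatible with the last pick.
Sorted by end: (2,3)  (1,4)  (6,8)  (10,13)  (8,15)  (17,18)  (19,22)  (22,24)  (24,25)
take (2,3); take (6,8); take (10,13); take (17,18); take (19,22); take (22,24); take (24,25).
Selected: (2,3) (6,8) (10,13) (17,18) (19,22) (22,24) (24,25)

22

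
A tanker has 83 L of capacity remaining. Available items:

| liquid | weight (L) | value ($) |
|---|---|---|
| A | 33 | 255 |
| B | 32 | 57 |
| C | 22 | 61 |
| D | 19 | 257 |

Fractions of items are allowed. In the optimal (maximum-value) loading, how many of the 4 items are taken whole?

Greedy by value/weight ratio, highest first.
Ratios (sorted): D 13.53, A 7.73, C 2.77, B 1.78
take D (19 @ 257); take A (33 @ 255); take C (22 @ 61); take 9/32 of B → 16.03. Capacity used 83/83.
3 item(s) taken whole; one partial (take 9/32 of B).

3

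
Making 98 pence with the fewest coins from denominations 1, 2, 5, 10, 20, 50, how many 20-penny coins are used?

2

Greedy: take as many of the largest coin as possible, then repeat with the remainder.
98 = 1×50 + 2×20 + 1×5 + 1×2 + 1×1
Count of 20: 2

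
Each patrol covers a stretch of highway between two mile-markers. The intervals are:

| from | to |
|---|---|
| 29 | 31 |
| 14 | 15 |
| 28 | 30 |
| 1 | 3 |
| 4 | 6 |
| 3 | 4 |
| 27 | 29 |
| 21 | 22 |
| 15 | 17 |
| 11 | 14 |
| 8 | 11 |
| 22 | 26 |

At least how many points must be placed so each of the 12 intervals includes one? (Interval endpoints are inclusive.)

6

Sort by right endpoint; whenever an interval is uncovered, place a point at its right end.
Sorted: [1,3] [3,4] [4,6] [8,11] [11,14] [14,15] [15,17] [21,22] [22,26] [27,29] [28,30] [29,31]
{[1,3],[3,4]} hit by 3; {[4,6]} hit by 6; {[8,11],[11,14]} hit by 11; {[14,15],[15,17]} hit by 15; {[21,22],[22,26]} hit by 22; {[27,29],[28,30],[29,31]} hit by 29.
Points: 3, 6, 11, 15, 22, 29 (6 total).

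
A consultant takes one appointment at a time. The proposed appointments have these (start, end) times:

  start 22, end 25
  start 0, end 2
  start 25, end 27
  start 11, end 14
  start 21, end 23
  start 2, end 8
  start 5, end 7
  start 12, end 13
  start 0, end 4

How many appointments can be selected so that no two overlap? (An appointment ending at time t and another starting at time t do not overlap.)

5

By end time: (0,2), (0,4), (5,7), (2,8), (12,13), (11,14), (21,23), (22,25), (25,27).
Pick (0,2); next start ≥ 2 → (5,7); next start ≥ 7 → (12,13); next start ≥ 13 → (21,23); next start ≥ 23 → (25,27).
Selected 5 appointments.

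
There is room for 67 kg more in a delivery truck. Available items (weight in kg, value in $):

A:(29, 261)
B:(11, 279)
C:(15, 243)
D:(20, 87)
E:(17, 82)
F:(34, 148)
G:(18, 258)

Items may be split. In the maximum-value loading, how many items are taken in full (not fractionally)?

3

Order: B (279/11=25.36) > C (243/15=16.20) > G (258/18=14.33) > A (261/29=9.00) > E (82/17=4.82) > F (148/34=4.35) > D (87/20=4.35)
Fill: take B (11 @ 279) → take C (15 @ 243) → take G (18 @ 258) → take 23/29 of A → 207.00; 67/67 used.
3 item(s) taken whole; one partial (take 23/29 of A).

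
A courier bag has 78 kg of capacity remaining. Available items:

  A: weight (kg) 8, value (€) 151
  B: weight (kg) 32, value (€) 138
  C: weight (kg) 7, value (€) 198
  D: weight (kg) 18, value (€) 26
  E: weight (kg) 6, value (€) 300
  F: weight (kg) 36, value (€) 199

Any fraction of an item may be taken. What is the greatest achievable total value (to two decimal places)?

Sort by value per unit weight and fill in that order.
Order: E (300/6=50.00) > C (198/7=28.29) > A (151/8=18.88) > F (199/36=5.53) > B (138/32=4.31) > D (26/18=1.44)
Fill: take E (6 @ 300) → take C (7 @ 198) → take A (8 @ 151) → take F (36 @ 199) → take 21/32 of B → 90.56; 78/78 used.
Total value = 938.56

938.56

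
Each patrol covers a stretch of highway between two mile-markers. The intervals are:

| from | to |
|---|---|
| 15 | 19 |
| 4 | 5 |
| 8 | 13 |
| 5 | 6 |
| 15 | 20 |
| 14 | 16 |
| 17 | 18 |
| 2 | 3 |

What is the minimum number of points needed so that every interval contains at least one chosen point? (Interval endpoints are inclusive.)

5

Sort by right endpoint; whenever an interval is uncovered, place a point at its right end.
By right end: [2,3]  [4,5]  [5,6]  [8,13]  [14,16]  [17,18]  [15,19]  [15,20]
[2,3] uncovered → point at 3; [4,5] uncovered → point at 5; [8,13] uncovered → point at 13; [14,16] uncovered → point at 16; [17,18] uncovered → point at 18.
Points: 3, 5, 13, 16, 18 (5 total).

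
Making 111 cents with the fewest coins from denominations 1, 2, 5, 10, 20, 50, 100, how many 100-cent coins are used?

111 = 1×100 + 1×10 + 1×1
Count of 100: 1

1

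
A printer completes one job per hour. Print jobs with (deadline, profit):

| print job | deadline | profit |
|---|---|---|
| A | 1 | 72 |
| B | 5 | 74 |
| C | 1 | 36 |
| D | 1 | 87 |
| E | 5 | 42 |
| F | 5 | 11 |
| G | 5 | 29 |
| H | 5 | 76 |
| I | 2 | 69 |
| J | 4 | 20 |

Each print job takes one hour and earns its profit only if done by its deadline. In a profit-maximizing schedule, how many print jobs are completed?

Sort by profit descending; place each in the latest free slot ≤ its deadline.
Profit order: D=87 H=76 B=74 A=72 I=69 E=42 C=36 G=29 J=20 F=11
Assign: D→slot 1, H→slot 5, B→slot 4, A skipped, I→slot 2, E→slot 3, C skipped, G skipped, J skipped, F skipped.
Slots: [1:D] [2:I] [3:E] [4:B] [5:H]
5 of 10 scheduled.

5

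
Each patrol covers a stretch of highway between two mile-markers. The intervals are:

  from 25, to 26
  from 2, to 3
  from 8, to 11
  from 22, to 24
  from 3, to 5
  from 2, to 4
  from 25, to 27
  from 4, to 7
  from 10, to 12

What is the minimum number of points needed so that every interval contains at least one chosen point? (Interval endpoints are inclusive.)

5

By right end: [2,3]  [2,4]  [3,5]  [4,7]  [8,11]  [10,12]  [22,24]  [25,26]  [25,27]
[2,3] uncovered → point at 3; [4,7] uncovered → point at 7; [8,11] uncovered → point at 11; [22,24] uncovered → point at 24; [25,26] uncovered → point at 26.
Points: 3, 7, 11, 24, 26 (5 total).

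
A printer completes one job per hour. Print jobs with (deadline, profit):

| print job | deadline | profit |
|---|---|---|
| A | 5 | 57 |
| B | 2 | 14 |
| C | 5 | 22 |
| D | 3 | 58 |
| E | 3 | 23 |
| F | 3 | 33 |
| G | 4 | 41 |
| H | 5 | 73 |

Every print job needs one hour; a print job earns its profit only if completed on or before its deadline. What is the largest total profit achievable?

262

Take jobs in profit order; each goes to the latest open slot no later than its deadline.
By profit: H(d5,73), D(d3,58), A(d5,57), G(d4,41), F(d3,33), E(d3,23), C(d5,22), B(d2,14)
H→slot 5; D→slot 3; A→slot 4; G→slot 2; F→slot 1; E skipped; C skipped; B skipped.
Profit = 33 + 41 + 58 + 57 + 73 = 262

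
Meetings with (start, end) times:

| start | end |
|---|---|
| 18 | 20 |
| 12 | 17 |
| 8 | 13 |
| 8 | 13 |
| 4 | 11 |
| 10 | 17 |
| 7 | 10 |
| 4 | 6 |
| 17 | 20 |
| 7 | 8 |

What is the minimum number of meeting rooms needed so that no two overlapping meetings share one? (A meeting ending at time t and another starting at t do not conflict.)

Events (time:±→running): 4:+→1 4:+→2 6:-→1 7:+→2 7:+→3 8:-→2 8:+→3 8:+→4 … peak 4.

4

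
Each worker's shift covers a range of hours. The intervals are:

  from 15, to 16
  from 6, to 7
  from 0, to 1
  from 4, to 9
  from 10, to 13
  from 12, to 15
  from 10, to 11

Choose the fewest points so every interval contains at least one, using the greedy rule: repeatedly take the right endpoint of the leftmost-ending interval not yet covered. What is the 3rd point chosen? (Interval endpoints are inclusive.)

11

Sort by right endpoint; whenever an interval is uncovered, place a point at its right end.
Sorted: [0,1] [6,7] [4,9] [10,11] [10,13] [12,15] [15,16]
{[0,1]} hit by 1; {[6,7],[4,9]} hit by 7; {[10,11],[10,13]} hit by 11; {[12,15],[15,16]} hit by 15.
Points: 1, 7, 11, 15 (4 total).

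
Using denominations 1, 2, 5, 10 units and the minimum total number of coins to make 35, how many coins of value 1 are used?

Greedy: take as many of the largest coin as possible, then repeat with the remainder.
35 = 3×10 + 1×5
Count of 1: 0

0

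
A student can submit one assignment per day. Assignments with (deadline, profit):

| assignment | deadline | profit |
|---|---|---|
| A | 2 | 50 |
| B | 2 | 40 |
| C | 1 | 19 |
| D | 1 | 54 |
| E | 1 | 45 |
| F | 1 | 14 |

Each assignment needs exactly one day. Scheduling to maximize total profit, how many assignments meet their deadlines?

2

By profit: D(d1,54), A(d2,50), E(d1,45), B(d2,40), C(d1,19), F(d1,14)
D→slot 1; A→slot 2; E skipped; B skipped; C skipped; F skipped.
2 of 6 scheduled.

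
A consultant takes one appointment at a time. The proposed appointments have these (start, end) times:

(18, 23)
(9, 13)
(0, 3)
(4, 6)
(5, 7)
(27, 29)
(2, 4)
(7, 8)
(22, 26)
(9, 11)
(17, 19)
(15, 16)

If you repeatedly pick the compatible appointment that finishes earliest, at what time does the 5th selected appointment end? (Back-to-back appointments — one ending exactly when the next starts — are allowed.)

16

By end time: (0,3), (2,4), (4,6), (5,7), (7,8), (9,11), (9,13), (15,16), (17,19), (18,23), (22,26), (27,29).
Pick (0,3); next start ≥ 3 → (4,6); next start ≥ 6 → (7,8); next start ≥ 8 → (9,11); next start ≥ 11 → (15,16); next start ≥ 16 → (17,19); next start ≥ 19 → (22,26); next start ≥ 26 → (27,29).
Selected: (0,3) (4,6) (7,8) (9,11) (15,16) (17,19) (22,26) (27,29)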